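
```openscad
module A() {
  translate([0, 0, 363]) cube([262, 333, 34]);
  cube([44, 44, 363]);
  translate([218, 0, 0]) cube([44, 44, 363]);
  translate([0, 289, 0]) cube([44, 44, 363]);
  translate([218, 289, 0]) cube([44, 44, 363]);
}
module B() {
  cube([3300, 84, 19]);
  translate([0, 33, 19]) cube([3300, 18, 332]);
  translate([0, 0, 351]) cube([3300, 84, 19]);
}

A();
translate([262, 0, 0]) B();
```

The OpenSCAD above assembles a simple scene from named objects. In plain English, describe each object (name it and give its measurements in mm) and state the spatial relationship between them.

A is a four-legged stool. The seat is a 262×333×34 mm slab whose top surface is at z = 397 mm; four square legs, each 44×44 mm in cross-section, run from the floor (z = 0) to the underside of the seat, each flush with a corner of the seat.

B is an I-beam lying along x, 3300 mm long. Overall section height 370 mm. Two flanges 84 mm wide (y) and 19 mm thick, one on the floor and one at the top; a web 18 mm thick runs between them, centred on the flange width.

The I-beam is against the stool's +x side, with their −y faces flush.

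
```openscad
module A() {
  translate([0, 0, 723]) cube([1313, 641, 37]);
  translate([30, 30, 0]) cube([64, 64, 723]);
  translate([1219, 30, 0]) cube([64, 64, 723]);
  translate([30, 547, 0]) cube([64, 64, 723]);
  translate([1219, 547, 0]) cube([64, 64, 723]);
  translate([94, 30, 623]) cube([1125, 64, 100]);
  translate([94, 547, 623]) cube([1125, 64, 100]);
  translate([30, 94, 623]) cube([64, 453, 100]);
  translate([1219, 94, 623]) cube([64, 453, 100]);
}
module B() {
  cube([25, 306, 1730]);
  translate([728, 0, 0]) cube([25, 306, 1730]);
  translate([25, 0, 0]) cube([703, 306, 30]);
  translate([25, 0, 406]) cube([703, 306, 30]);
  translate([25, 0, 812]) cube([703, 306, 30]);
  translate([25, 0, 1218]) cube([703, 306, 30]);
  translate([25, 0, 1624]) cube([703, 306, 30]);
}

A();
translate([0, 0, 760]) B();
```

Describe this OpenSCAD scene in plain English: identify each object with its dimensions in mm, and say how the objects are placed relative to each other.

A is a table: top 1313 mm (x) × 641 mm (y), 37 mm thick, upper face at z = 760 mm, on four 64×64 mm square legs, each inset 30 mm from the nearest pair of top edges, running from z = 0 to the bottom of the top. Four apron rails, 64 mm thick and 100 mm tall, run between adjacent legs with their top edges flush with the underside of the top and their outer faces flush with the legs' outer faces.

B is a bookshelf 753 mm wide overall, 306 mm deep and 1730 mm tall. The two sides are 25 mm thick vertical panels. 5 horizontal shelves of 30 mm thickness span between the inner faces of the sides; the lowest shelf sits on the floor and shelves are stacked with a clear vertical gap of 376 mm between each pair.

The bookshelf is on top of the table.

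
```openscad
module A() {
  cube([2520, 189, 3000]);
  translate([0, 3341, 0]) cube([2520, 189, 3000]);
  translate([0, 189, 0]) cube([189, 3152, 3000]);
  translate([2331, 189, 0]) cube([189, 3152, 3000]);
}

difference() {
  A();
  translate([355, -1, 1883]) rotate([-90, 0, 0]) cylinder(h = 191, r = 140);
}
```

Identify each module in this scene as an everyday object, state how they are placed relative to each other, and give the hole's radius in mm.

The subtracted cylinder has r = 140 mm.

A is a house frame. The house frame has a circular hole through its front wall. The hole's radius is 140 mm.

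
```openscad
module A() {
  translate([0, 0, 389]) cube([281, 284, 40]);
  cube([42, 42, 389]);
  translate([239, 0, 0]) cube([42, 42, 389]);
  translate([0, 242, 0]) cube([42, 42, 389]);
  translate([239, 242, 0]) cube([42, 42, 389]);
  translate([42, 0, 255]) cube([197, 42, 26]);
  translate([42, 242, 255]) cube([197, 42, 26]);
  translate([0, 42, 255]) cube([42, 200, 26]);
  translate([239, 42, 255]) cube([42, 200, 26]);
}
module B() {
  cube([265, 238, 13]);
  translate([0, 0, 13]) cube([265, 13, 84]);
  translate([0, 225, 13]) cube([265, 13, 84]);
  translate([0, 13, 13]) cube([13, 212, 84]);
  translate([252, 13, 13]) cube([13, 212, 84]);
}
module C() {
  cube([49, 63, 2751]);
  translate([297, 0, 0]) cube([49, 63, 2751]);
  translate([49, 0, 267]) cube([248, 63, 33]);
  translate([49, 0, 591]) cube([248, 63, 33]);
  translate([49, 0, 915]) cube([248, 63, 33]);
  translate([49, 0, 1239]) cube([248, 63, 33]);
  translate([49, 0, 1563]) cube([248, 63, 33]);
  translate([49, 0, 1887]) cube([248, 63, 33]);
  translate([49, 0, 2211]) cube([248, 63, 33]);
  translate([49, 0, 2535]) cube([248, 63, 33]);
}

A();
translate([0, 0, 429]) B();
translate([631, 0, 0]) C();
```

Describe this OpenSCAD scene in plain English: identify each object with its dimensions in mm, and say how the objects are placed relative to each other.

A is a four-legged stool. The seat is a 281×284×40 mm slab whose top surface is at z = 429 mm; four square legs, each 42×42 mm in cross-section, run from the floor (z = 0) to the underside of the seat, each flush with a corner of the seat. Four stretchers, 42 mm wide and 26 mm tall, connect adjacent legs with their undersides at z = 255 mm, each running between the inner faces of the legs it joins and aligned with the legs' outer faces on the other axis.

B is an open-topped rectangular box: outside dimensions 265×238×97 mm, with a uniform wall and base thickness of 13 mm. The base is a full 265×238 slab on the floor; four walls sit on top of the base. The front and back walls (the −y and +y sides) span the full width; the two side walls fit between them.

C is a straight ladder. Two 49×63 mm vertical rails, 2751 mm tall, stand 346 mm apart (outside-to-outside) with their front faces coplanar on the −y side. 8 rungs, each 63 mm deep and 33 mm tall, span between the inner faces of the rails, front faces flush with the rails. The lowest rung's underside is at z = 267 mm and rungs are spaced 324 mm apart (underside to underside).

The open box is on top of the stool. The ladder is on the floor beside the stool on its +x side.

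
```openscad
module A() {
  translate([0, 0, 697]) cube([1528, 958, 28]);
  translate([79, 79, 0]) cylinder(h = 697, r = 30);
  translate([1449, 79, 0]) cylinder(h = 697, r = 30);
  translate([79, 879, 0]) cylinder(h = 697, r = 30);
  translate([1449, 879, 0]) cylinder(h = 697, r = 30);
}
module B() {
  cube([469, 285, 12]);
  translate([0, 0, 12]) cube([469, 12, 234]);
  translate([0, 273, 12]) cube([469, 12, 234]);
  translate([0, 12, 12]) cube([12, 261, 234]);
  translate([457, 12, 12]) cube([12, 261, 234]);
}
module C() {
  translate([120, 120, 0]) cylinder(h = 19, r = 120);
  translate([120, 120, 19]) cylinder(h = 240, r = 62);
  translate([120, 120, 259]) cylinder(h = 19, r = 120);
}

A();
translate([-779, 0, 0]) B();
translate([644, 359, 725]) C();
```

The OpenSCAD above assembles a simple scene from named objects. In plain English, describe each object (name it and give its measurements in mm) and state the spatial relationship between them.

A is a rectangular dining table. The top is 1528×958×28 mm with its upper surface at z = 725 mm. It stands on four round legs of 60 mm diameter, each leg's bounding box inset 49 mm from the nearest pair of top edges, running from the floor to the underside of the top.

B is an open-topped rectangular box: outside dimensions 469×285×246 mm, with a uniform wall and base thickness of 12 mm. The base is a full 469×285 slab on the floor; four walls sit on top of the base. The front and back walls (the −y and +y sides) span the full width; the two side walls fit between them.

C is a spool: two coaxial disc flanges of radius 120 mm and thickness 19 mm, joined by a core cylinder of radius 62 mm and height 240 mm. The lower flange rests on z = 0 and the three cylinders share a vertical axis.

The open box is on the floor beside the table on its −x side. The spool is on top of the table, centred.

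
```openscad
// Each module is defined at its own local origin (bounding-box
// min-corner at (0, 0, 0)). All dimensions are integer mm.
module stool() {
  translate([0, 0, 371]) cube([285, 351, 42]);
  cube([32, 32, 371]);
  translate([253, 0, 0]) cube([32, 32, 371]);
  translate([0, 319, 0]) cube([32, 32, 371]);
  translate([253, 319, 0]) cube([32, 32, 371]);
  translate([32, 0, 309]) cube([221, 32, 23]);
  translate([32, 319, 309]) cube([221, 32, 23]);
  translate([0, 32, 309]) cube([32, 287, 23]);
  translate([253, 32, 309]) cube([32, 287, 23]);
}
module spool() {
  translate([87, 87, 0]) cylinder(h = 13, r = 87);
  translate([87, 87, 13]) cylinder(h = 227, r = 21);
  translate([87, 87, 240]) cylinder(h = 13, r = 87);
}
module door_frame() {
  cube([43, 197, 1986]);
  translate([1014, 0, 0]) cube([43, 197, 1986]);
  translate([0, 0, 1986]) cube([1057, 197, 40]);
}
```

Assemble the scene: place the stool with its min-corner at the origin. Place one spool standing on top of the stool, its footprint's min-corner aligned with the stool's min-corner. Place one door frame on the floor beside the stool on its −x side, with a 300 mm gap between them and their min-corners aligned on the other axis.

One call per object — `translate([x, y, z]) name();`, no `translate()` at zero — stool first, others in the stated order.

stool();
translate([0, 0, 413]) spool();
translate([-1357, 0, 0]) door_frame();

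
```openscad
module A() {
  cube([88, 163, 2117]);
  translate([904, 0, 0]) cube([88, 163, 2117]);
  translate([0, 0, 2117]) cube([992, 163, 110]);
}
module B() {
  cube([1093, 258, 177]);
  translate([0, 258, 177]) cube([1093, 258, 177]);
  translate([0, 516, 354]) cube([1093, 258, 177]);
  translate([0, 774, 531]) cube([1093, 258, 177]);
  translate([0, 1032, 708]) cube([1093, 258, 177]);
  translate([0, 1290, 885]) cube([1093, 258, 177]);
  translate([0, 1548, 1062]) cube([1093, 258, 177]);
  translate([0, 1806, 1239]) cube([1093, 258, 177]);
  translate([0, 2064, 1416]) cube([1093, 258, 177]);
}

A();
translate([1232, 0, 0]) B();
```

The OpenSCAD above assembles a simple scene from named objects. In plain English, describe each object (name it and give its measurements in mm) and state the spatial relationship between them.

A is a door frame. The clear opening is 816 mm wide and 2117 mm high. Two 88 mm wide jambs, 163 mm deep, stand either side of the opening from the floor to the top of the opening. A 110 mm thick head sits across the top of both jambs, spanning the full outside width of the frame.

B is a straight staircase of 9 solid steps. Each step is 1093 mm wide (x), 258 mm deep (y, the going) and 177 mm tall (the rise). The first step rests on the floor; each subsequent step sits one going further in +y and one rise higher in +z, directly behind and above the previous step with no overlap.

The staircase is on the floor beside the door frame on its +x side.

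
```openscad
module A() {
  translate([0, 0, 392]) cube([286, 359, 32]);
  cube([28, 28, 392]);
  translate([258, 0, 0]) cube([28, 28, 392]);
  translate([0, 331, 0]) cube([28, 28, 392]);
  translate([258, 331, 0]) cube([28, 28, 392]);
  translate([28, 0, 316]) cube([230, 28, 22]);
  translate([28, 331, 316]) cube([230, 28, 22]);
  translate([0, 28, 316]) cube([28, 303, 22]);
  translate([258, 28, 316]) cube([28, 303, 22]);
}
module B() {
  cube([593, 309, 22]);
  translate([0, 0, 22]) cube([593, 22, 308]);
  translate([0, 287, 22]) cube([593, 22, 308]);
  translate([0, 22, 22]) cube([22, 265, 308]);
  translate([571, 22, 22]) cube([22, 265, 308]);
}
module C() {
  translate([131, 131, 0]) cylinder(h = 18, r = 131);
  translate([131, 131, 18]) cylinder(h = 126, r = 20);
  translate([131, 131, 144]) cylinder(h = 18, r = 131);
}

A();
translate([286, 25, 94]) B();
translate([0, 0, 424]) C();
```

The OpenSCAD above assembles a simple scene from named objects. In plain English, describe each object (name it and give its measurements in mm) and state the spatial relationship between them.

A is a simple wooden stool: a rectangular seat 286 mm (x) by 359 mm (y), 32 mm thick, top face at z = 424 mm, on four square legs, each 28×28 mm in cross-section. The legs rest on z = 0, each flush with a corner of the seat. Four stretchers, 28 mm wide and 22 mm tall, connect adjacent legs with their undersides at z = 316 mm, each running between the inner faces of the legs it joins and aligned with the legs' outer faces on the other axis.

B is an open storage box with external size 593×309×330 mm and wall thickness 22 mm (the base is also 22 mm thick). The base covers the whole footprint; the four walls stand on the base, with the y-facing walls full-width and the x-facing walls fitting between their inner faces.

C is a spool: two coaxial disc flanges of radius 131 mm and thickness 18 mm, joined by a core cylinder of radius 20 mm and height 126 mm. The lower flange rests on z = 0 and the three cylinders share a vertical axis.

The open box is beside the stool with their tops flush at z = 424. The spool is on top of the stool.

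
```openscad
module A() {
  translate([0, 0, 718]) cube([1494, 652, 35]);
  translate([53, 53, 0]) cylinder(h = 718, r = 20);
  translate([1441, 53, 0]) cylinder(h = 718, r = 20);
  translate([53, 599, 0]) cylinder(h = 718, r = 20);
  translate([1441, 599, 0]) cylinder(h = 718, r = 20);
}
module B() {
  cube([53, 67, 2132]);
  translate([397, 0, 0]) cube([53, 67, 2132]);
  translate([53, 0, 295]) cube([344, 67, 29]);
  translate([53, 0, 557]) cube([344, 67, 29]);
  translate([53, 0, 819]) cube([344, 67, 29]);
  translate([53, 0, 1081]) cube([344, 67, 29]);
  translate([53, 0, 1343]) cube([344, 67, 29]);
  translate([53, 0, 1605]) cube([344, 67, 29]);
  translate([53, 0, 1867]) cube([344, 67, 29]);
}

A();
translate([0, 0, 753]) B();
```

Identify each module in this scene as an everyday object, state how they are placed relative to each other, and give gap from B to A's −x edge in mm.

A is a table. B is a ladder. The ladder is on top of the table. The gap from the ladder to the table's −x edge is 0 mm.

The ladder's min-x is at 0; the table's min-x is 0; gap = 0 mm.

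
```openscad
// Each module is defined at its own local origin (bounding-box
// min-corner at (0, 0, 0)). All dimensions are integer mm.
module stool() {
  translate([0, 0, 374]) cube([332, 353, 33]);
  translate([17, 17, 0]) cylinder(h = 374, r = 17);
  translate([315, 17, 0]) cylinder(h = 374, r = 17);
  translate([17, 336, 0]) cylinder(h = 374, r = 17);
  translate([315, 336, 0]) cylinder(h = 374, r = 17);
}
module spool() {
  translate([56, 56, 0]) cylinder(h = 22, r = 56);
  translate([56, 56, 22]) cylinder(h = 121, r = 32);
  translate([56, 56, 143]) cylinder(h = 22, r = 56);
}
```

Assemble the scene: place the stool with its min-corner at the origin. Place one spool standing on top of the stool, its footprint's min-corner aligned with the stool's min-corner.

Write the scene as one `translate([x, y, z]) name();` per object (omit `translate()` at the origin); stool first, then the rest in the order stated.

stool();
translate([0, 0, 407]) spool();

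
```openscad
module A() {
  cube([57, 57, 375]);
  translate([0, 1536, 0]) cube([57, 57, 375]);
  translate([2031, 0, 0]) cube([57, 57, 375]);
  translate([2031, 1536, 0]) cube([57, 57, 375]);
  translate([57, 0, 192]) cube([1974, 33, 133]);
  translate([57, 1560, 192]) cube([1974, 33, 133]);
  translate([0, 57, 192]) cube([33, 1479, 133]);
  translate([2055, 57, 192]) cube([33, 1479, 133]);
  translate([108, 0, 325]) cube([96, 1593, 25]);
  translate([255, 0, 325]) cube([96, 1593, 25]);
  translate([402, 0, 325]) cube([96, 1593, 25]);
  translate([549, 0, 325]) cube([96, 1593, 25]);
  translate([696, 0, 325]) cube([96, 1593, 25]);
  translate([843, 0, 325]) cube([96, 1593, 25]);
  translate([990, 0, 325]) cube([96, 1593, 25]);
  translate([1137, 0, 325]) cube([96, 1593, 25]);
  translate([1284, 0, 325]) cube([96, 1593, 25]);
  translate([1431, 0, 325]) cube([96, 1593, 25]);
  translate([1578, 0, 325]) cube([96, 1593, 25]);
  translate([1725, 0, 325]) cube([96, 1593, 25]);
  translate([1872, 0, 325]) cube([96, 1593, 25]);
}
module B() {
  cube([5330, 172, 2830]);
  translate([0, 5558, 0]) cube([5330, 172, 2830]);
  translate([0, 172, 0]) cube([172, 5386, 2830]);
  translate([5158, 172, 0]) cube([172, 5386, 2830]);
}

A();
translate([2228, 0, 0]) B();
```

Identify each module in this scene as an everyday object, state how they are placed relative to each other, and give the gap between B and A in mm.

The house frame's nearest face is 140 mm from the bed frame's +x face.

A is a bed frame. B is a house frame. The house frame is on the floor beside the bed frame on its +x side. The gap between the house frame and the bed frame is 140 mm.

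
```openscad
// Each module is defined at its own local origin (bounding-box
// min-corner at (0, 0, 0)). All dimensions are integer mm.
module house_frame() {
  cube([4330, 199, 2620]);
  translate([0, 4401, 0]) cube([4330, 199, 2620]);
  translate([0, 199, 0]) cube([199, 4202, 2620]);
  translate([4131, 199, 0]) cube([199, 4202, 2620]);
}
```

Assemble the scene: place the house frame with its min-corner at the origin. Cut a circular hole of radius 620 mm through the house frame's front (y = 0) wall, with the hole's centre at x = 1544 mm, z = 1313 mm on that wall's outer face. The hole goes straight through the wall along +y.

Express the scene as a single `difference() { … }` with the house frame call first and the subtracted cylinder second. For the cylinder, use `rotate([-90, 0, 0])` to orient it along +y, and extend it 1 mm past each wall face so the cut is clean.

difference() {
  house_frame();
  translate([1544, -1, 1313]) rotate([-90, 0, 0]) cylinder(h = 201, r = 620);
}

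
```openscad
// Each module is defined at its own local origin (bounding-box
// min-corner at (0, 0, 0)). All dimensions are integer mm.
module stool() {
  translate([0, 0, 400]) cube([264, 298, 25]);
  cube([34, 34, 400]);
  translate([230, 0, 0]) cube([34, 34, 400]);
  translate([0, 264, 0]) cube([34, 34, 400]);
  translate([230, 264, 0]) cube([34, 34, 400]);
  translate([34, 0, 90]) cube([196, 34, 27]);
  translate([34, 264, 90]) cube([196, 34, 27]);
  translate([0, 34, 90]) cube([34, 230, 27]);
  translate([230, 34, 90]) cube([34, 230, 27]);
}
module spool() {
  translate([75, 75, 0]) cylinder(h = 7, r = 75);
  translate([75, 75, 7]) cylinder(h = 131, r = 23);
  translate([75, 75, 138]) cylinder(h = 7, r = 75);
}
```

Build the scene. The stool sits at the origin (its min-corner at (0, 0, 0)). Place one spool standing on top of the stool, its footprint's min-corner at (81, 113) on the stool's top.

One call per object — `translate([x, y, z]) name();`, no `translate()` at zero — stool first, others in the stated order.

stool();
translate([81, 113, 425]) spool();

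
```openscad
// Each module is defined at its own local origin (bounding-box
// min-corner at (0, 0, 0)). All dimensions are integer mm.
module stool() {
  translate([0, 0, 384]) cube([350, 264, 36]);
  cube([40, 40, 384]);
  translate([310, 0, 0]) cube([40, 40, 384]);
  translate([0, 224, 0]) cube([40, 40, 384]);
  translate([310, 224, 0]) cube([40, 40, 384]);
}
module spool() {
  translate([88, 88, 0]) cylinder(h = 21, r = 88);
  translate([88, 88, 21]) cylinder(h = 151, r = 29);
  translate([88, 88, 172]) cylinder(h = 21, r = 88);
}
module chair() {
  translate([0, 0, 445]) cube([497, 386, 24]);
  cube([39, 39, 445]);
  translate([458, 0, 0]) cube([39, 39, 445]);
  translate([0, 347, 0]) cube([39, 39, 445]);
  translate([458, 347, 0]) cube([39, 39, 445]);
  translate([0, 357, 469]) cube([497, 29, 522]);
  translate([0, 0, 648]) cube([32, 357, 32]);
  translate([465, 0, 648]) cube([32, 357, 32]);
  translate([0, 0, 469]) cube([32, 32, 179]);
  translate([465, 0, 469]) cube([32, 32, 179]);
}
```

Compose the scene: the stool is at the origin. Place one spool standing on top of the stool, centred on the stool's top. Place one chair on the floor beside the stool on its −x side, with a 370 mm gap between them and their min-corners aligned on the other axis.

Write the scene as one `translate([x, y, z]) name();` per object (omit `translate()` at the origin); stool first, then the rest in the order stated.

stool();
translate([87, 44, 420]) spool();
translate([-867, 0, 0]) chair();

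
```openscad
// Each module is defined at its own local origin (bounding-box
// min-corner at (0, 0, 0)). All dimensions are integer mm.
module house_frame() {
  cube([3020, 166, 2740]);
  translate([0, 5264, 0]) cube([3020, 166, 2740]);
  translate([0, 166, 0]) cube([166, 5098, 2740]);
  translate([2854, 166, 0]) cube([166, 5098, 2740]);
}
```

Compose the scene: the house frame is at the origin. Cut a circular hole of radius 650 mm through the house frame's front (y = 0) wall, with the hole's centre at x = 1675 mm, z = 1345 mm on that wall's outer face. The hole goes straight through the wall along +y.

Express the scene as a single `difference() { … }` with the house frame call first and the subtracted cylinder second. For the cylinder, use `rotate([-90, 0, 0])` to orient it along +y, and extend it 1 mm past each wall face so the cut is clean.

difference() {
  house_frame();
  translate([1675, -1, 1345]) rotate([-90, 0, 0]) cylinder(h = 168, r = 650);
}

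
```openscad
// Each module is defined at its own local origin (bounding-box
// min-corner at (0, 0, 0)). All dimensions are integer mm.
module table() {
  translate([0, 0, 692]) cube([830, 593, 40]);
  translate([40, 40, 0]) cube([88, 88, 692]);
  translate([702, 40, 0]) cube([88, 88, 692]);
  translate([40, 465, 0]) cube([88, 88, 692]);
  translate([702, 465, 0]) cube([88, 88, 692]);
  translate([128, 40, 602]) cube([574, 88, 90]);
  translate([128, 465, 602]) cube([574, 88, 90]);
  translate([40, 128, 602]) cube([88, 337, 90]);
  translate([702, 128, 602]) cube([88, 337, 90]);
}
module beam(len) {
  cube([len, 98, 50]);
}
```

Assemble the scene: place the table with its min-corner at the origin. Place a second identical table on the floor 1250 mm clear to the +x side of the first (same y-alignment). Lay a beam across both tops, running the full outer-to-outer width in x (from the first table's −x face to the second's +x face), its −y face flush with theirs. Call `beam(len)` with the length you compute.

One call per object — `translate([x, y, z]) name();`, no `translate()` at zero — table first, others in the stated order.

table();
translate([2080, 0, 0]) table();
translate([0, 0, 732]) beam(2910);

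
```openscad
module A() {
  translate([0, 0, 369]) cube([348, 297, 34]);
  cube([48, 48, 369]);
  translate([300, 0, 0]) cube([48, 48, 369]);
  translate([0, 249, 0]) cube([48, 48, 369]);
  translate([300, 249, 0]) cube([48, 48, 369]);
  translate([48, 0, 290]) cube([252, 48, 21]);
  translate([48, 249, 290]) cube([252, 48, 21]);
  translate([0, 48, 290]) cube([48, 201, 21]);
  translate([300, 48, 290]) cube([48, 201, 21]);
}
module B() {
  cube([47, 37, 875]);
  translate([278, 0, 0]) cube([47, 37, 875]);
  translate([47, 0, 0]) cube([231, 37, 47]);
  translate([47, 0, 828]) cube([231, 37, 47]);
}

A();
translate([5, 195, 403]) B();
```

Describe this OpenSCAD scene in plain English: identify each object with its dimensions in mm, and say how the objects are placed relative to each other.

A is a four-legged stool. The seat is 348×297 mm, 34 mm thick, top at z = 403 mm. It stands on four square legs, each 48×48 mm in cross-section, from z = 0 to the seat underside, each flush with a corner of the seat. Four stretchers, 48 mm wide and 21 mm tall, connect adjacent legs with their undersides at z = 290 mm, each running between the inner faces of the legs it joins and aligned with the legs' outer faces on the other axis.

B is a picture frame with a 231×781 mm rectangular opening (x by z) and a uniform 47 mm border on every side. Frame depth is 37 mm along y. It is built from two vertical stiles running the full outside height and two horizontal rails spanning the gap between the stiles.

The picture frame is on top of the stool.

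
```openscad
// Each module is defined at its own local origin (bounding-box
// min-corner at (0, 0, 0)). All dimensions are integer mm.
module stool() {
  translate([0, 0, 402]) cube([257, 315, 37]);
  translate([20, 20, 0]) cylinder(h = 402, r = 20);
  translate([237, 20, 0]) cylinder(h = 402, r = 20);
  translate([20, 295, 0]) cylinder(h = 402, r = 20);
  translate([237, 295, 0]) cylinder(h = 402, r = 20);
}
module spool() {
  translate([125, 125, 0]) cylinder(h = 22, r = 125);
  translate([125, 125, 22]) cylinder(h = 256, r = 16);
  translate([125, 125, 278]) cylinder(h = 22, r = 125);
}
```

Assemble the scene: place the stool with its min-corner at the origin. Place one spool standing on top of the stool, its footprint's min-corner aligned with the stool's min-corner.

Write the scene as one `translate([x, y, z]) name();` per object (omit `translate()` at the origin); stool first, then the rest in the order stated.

stool();
translate([0, 0, 439]) spool();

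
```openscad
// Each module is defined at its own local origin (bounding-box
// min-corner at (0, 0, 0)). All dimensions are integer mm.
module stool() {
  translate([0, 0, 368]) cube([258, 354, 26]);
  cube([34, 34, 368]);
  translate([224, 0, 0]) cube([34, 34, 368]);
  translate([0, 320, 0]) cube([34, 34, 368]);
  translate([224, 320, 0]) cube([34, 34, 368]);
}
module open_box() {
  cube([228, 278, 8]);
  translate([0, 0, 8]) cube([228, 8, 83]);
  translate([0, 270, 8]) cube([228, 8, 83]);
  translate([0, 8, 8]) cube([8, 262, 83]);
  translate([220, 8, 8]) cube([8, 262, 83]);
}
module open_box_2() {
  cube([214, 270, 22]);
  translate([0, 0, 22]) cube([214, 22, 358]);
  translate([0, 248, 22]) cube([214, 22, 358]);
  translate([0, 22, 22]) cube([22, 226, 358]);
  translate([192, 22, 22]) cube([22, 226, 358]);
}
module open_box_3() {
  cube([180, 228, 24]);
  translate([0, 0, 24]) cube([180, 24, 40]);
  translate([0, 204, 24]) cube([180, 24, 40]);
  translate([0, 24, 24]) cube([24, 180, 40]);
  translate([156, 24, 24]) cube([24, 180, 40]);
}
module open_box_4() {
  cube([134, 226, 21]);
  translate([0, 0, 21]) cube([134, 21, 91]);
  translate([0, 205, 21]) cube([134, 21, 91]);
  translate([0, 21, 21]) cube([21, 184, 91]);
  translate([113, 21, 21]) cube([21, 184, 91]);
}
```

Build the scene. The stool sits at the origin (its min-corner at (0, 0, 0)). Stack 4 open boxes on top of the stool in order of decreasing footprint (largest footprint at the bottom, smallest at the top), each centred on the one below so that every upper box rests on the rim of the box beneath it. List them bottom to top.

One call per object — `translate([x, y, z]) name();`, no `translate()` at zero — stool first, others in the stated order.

stool();
translate([15, 38, 394]) open_box();
translate([22, 42, 485]) open_box_2();
translate([39, 63, 865]) open_box_3();
translate([62, 64, 929]) open_box_4();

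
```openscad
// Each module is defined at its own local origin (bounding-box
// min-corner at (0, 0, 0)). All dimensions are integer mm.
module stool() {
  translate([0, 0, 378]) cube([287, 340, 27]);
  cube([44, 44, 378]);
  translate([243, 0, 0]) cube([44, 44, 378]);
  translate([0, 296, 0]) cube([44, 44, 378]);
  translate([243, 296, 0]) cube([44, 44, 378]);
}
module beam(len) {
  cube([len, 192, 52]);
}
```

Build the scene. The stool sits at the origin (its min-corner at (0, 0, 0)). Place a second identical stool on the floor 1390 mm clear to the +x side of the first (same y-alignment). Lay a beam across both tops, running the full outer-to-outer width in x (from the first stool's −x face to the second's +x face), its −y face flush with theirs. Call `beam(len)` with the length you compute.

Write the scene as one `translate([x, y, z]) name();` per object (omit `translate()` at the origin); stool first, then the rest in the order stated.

stool();
translate([1677, 0, 0]) stool();
translate([0, 0, 405]) beam(1964);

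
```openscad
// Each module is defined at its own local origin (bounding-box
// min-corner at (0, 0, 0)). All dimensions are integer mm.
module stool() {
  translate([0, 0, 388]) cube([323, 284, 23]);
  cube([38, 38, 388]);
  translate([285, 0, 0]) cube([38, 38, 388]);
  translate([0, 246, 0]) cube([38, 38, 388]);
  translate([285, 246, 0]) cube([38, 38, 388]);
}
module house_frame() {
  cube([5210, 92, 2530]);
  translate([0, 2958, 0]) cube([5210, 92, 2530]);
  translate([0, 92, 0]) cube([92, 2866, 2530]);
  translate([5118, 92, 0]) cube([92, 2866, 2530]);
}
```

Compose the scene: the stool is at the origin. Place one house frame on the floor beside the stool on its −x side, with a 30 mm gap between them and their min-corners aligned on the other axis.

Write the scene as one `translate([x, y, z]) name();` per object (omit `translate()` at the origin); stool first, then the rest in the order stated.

stool();
translate([-5240, 0, 0]) house_frame();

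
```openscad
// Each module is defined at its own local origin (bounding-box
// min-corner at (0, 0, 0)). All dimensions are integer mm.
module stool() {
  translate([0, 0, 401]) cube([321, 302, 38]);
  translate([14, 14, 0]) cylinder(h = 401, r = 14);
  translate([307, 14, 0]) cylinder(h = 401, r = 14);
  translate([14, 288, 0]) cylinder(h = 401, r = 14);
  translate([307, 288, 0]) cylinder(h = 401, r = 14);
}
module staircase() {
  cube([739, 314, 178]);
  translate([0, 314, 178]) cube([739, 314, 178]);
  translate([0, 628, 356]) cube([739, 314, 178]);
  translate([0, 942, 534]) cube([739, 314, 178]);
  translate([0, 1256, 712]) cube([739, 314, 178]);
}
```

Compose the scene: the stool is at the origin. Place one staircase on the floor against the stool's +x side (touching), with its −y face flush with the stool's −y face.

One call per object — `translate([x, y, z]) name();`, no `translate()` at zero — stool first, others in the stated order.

stool();
translate([321, 0, 0]) staircase();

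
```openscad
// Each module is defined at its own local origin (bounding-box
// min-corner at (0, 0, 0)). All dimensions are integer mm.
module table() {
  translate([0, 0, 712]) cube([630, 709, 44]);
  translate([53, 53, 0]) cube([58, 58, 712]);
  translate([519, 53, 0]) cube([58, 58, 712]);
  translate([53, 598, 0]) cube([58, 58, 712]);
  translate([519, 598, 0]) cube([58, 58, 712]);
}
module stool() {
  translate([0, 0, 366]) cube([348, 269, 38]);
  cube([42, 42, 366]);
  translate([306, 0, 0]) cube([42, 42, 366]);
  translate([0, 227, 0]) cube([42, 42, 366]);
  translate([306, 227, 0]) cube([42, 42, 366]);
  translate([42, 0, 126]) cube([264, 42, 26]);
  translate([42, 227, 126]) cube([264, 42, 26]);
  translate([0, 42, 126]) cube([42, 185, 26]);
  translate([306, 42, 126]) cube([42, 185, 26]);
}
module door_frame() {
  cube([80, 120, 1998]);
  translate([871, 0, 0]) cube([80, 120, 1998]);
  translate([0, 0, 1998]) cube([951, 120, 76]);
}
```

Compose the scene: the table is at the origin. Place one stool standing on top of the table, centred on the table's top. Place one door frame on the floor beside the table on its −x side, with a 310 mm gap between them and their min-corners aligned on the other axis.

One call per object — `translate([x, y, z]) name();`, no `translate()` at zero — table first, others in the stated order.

table();
translate([141, 220, 756]) stool();
translate([-1261, 0, 0]) door_frame();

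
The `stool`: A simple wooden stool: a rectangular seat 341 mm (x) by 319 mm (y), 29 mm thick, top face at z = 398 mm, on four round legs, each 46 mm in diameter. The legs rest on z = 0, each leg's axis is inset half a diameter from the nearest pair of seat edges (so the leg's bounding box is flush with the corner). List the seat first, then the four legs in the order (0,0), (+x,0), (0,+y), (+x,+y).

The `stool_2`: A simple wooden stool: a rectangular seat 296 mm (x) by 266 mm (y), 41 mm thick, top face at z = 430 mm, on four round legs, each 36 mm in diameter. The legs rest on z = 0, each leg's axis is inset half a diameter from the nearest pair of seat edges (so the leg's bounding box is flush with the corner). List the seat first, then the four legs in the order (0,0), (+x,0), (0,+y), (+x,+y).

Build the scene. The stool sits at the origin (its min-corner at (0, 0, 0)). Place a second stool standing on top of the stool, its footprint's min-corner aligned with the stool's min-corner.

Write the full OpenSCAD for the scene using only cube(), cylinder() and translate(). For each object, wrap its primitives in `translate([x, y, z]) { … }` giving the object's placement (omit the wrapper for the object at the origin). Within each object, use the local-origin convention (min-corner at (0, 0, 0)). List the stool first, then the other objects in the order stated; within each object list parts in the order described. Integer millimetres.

translate([0, 0, 369]) cube([341, 319, 29]);
translate([23, 23, 0]) cylinder(h = 369, r = 23);
translate([318, 23, 0]) cylinder(h = 369, r = 23);
translate([23, 296, 0]) cylinder(h = 369, r = 23);
translate([318, 296, 0]) cylinder(h = 369, r = 23);
translate([0, 0, 398]) {
  translate([0, 0, 389]) cube([296, 266, 41]);
  translate([18, 18, 0]) cylinder(h = 389, r = 18);
  translate([278, 18, 0]) cylinder(h = 389, r = 18);
  translate([18, 248, 0]) cylinder(h = 389, r = 18);
  translate([278, 248, 0]) cylinder(h = 389, r = 18);
}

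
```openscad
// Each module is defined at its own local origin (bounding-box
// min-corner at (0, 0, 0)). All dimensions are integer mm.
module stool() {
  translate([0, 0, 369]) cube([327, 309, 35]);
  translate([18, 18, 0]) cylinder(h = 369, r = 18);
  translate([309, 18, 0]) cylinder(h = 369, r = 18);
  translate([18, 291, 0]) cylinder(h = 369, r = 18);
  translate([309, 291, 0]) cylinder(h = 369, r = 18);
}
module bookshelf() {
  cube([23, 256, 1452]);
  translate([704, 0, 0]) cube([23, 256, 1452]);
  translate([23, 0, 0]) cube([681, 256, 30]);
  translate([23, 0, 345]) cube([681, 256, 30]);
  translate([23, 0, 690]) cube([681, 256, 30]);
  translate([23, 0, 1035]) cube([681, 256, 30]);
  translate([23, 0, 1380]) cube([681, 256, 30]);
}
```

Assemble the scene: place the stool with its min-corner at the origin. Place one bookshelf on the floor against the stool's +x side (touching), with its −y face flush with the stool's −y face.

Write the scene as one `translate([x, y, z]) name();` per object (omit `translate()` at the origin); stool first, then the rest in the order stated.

stool();
translate([327, 0, 0]) bookshelf();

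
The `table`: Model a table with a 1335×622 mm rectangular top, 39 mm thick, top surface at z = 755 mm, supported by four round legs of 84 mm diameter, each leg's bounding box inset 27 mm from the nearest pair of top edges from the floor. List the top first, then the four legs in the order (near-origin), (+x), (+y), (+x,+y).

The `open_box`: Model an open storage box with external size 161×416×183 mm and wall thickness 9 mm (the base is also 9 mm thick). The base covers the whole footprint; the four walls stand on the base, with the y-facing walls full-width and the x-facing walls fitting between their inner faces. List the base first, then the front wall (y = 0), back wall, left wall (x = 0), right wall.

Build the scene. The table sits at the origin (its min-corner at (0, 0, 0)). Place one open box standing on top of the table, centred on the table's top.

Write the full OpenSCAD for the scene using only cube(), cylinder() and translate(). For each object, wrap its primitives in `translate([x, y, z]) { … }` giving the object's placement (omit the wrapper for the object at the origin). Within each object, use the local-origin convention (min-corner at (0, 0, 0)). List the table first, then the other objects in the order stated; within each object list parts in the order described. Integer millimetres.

translate([0, 0, 716]) cube([1335, 622, 39]);
translate([69, 69, 0]) cylinder(h = 716, r = 42);
translate([1266, 69, 0]) cylinder(h = 716, r = 42);
translate([69, 553, 0]) cylinder(h = 716, r = 42);
translate([1266, 553, 0]) cylinder(h = 716, r = 42);
translate([587, 103, 755]) {
  cube([161, 416, 9]);
  translate([0, 0, 9]) cube([161, 9, 174]);
  translate([0, 407, 9]) cube([161, 9, 174]);
  translate([0, 9, 9]) cube([9, 398, 174]);
  translate([152, 9, 9]) cube([9, 398, 174]);
}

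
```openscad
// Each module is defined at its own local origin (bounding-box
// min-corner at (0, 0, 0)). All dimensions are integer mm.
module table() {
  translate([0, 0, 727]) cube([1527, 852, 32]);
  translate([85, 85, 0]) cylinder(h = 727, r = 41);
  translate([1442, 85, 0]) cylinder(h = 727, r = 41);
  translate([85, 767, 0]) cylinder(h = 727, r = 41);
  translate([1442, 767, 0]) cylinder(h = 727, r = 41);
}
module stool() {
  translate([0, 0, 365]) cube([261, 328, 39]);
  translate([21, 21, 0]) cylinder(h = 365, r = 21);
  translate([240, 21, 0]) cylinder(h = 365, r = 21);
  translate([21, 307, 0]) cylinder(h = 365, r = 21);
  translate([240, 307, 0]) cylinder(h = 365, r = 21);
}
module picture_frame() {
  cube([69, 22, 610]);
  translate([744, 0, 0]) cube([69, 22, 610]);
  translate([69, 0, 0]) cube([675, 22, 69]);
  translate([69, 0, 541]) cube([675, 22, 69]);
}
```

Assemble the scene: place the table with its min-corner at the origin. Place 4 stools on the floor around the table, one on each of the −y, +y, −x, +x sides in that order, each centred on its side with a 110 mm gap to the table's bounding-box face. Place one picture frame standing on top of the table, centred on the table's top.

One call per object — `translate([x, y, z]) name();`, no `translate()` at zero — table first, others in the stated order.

table();
translate([633, -438, 0]) stool();
translate([633, 962, 0]) stool();
translate([-371, 262, 0]) stool();
translate([1637, 262, 0]) stool();
translate([357, 415, 759]) picture_frame();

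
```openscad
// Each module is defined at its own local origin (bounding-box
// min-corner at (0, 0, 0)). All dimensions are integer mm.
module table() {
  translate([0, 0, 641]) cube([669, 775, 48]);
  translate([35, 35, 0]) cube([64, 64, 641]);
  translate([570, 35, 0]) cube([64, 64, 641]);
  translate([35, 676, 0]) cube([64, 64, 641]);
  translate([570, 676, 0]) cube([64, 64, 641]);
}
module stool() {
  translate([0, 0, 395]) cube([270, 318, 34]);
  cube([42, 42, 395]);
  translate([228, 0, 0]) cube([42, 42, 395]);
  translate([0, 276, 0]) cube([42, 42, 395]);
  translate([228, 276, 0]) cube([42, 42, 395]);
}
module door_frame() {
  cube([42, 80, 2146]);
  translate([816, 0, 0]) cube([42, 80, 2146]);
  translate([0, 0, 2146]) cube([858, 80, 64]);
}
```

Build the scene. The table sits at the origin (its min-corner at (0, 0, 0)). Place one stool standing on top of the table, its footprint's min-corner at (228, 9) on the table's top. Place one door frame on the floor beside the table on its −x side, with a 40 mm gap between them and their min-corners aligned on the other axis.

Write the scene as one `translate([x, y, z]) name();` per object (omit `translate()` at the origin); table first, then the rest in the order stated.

table();
translate([228, 9, 689]) stool();
translate([-898, 0, 0]) door_frame();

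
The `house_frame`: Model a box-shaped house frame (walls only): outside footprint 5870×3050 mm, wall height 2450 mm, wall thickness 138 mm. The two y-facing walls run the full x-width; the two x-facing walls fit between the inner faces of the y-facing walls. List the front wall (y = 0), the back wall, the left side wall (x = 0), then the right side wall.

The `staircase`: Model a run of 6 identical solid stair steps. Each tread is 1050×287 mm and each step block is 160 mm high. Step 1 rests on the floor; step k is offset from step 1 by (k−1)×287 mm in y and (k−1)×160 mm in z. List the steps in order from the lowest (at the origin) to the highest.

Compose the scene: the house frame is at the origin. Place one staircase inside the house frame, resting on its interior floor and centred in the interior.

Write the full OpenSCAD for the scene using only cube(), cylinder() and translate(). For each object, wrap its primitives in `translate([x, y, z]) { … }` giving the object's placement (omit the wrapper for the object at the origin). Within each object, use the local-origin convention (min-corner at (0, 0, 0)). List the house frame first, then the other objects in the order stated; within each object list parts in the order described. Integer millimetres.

cube([5870, 138, 2450]);
translate([0, 2912, 0]) cube([5870, 138, 2450]);
translate([0, 138, 0]) cube([138, 2774, 2450]);
translate([5732, 138, 0]) cube([138, 2774, 2450]);
translate([2410, 664, 0]) {
  cube([1050, 287, 160]);
  translate([0, 287, 160]) cube([1050, 287, 160]);
  translate([0, 574, 320]) cube([1050, 287, 160]);
  translate([0, 861, 480]) cube([1050, 287, 160]);
  translate([0, 1148, 640]) cube([1050, 287, 160]);
  translate([0, 1435, 800]) cube([1050, 287, 160]);
}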